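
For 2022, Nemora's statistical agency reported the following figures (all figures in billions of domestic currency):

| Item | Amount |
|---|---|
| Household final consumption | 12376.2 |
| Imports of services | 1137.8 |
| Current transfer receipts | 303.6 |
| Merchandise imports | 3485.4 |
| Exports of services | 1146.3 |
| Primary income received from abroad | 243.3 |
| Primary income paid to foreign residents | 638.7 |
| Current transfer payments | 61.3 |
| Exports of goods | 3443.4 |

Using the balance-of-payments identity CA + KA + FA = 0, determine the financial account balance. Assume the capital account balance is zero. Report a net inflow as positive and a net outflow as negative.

186.6

Goods balance = 3443.4 - 3485.4 = -42.0
Services balance = 1146.3 - 1137.8 = 8.5
Trade balance (goods + services) = -42.0 + 8.5 = -33.5
Net primary income = 243.3 - 638.7 = -395.4
Net secondary income = 303.6 - 61.3 = 242.3
Current account = -33.5 + (-395.4) + 242.3 = -186.6
Financial account = -(-186.6) = 186.6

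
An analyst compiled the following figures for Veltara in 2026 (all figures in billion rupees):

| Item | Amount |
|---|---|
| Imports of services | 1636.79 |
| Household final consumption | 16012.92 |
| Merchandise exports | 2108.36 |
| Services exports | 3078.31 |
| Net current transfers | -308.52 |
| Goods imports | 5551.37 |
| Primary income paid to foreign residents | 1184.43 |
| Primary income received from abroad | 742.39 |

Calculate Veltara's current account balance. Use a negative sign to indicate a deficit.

-2752.05

Goods balance = 2108.36 - 5551.37 = -3443.01
Services balance = 3078.31 - 1636.79 = 1441.52
Trade balance (goods + services) = -3443.01 + 1441.52 = -2001.49
Net primary income = 742.39 - 1184.43 = -442.04
Net secondary income = -308.52
Current account = -2001.49 + (-442.04) + (-308.52) = -2752.05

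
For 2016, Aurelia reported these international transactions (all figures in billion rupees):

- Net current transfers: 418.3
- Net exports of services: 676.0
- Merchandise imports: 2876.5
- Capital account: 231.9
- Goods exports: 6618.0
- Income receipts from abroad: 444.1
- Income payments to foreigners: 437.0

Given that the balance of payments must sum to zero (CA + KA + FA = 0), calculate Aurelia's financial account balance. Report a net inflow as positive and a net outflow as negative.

Goods balance = 6618.0 - 2876.5 = 3741.5
Services balance = 676.0
Trade balance (goods + services) = 3741.5 + 676.0 = 4417.5
Net primary income = 444.1 - 437.0 = 7.1
Net secondary income = 418.3
Current account = 4417.5 + 7.1 + 418.3 = 4842.9
Financial account = -(4842.9 + 231.9) = -5074.8

-5074.8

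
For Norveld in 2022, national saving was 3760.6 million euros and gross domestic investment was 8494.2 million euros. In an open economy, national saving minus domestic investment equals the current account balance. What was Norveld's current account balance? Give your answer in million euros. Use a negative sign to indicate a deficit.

CA = S - I = 3760.6 - 8494.2 = -4733.6

-4733.6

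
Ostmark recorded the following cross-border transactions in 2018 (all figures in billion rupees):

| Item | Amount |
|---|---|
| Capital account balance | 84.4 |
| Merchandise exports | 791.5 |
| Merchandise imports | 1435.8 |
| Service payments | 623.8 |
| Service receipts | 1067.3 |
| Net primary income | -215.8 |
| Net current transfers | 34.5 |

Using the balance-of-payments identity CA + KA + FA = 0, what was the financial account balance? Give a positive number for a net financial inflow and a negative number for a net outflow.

297.7

Goods balance = 791.5 - 1435.8 = -644.3
Services balance = 1067.3 - 623.8 = 443.5
Trade balance (goods + services) = -644.3 + 443.5 = -200.8
Net primary income = -215.8
Net secondary income = 34.5
Current account = -200.8 + (-215.8) + 34.5 = -382.1
Financial account = -(-382.1 + 84.4) = 297.7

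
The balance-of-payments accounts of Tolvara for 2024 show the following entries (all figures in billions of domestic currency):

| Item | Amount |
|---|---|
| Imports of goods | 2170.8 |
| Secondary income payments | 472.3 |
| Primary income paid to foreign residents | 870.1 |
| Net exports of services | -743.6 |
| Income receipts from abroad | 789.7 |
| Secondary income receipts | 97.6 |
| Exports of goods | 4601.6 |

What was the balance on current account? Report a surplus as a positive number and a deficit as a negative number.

1232.1

Goods balance = 4601.6 - 2170.8 = 2430.8
Services balance = -743.6
Trade balance (goods + services) = 2430.8 + (-743.6) = 1687.2
Net primary income = 789.7 - 870.1 = -80.4
Net secondary income = 97.6 - 472.3 = -374.7
Current account = 1687.2 + (-80.4) + (-374.7) = 1232.1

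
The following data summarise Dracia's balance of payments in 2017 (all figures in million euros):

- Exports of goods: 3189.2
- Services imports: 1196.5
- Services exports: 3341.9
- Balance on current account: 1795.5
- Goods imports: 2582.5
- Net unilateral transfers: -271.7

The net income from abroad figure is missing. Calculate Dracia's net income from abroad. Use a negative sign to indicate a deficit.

Current account = goods balance + services balance + net primary income + net secondary income
Sum of the known components = 2480.4
Net income from abroad = CA - (known components) = 1795.5 - 2480.4 = -684.9

-684.9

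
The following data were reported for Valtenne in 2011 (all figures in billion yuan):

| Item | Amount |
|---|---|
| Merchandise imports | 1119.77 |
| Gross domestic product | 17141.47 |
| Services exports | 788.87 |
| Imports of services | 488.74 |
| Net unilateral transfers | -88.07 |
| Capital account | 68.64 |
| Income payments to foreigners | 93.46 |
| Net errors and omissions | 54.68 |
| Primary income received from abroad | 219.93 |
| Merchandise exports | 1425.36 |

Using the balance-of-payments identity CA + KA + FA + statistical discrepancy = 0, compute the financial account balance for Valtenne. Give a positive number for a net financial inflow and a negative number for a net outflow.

Goods balance = 1425.36 - 1119.77 = 305.59
Services balance = 788.87 - 488.74 = 300.13
Trade balance (goods + services) = 305.59 + 300.13 = 605.72
Net primary income = 219.93 - 93.46 = 126.47
Net secondary income = -88.07
Current account = 605.72 + 126.47 + (-88.07) = 644.12
Financial account = -(644.12 + 68.64 + 54.68) = -767.44

-767.44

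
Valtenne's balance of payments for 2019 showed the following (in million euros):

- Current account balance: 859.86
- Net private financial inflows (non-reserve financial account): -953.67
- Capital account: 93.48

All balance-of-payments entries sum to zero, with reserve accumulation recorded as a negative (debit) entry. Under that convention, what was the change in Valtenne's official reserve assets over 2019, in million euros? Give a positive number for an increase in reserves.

Official reserve transactions balance = -(859.86 + 93.48 + (-953.67)) = 0.33
An accumulation of reserves is recorded as a debit (negative entry), so the change in the stock of reserves is the negative of that balance.
Change in official reserves = -(0.33) = -0.33

-0.33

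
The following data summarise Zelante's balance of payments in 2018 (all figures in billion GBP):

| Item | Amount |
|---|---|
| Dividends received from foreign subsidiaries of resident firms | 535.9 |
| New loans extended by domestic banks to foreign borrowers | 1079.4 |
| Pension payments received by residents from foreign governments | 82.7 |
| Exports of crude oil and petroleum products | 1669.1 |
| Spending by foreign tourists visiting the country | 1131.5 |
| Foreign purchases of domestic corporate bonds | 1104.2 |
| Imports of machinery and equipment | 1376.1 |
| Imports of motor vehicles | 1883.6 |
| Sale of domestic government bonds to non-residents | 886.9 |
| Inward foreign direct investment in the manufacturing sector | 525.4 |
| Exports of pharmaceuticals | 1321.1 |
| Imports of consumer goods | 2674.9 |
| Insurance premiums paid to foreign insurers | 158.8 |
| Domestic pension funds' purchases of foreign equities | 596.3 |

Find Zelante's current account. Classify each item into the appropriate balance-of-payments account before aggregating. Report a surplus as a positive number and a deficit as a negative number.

-1353.1

Goods: -1376.1 + 1669.1 - 1883.6 + 1321.1 - 2674.9 = -2944.4
Services: -158.8 + 1131.5 = 972.7
Primary income: 535.9
Secondary income: 82.7
Current account = (-2944.4) + 972.7 + 535.9 + 82.7 = -1353.1
(Excluded from the current account — financial account: new loans extended by domestic banks to foreign borrowers 1079.4, foreign purchases of domestic corporate bonds 1104.2, sale of domestic government bonds to non-residents 886.9, inward foreign direct investment in the manufacturing sector 525.4, domestic pension funds' purchases of foreign equities 596.3.)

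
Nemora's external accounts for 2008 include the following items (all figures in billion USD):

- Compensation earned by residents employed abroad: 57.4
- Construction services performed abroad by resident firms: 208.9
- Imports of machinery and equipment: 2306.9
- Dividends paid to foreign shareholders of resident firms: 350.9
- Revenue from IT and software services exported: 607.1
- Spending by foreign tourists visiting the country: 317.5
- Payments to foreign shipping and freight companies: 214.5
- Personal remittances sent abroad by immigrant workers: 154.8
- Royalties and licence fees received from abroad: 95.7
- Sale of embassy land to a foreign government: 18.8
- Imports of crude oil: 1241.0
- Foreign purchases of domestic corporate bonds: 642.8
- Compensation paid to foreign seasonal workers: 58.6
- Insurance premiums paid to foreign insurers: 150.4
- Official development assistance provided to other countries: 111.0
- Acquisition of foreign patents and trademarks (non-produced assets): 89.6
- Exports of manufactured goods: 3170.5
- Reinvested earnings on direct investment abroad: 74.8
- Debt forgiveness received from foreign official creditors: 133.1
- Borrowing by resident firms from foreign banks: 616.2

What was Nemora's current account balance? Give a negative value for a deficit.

Goods: 3170.5 - 2306.9 - 1241.0 = -377.4
Services: -214.5 + 95.7 + 607.1 - 150.4 + 208.9 + 317.5 = 864.3
Primary income: -58.6 - 350.9 + 74.8 + 57.4 = -277.3
Secondary income: -111.0 - 154.8 = -265.8
Current account = (-377.4) + 864.3 + (-277.3) + (-265.8) = -56.2
(Excluded from the current account — capital account: sale of embassy land to a foreign government 18.8, acquisition of foreign patents and trademarks (non-produced assets) 89.6, debt forgiveness received from foreign official creditors 133.1; financial account: foreign purchases of domestic corporate bonds 642.8, borrowing by resident firms from foreign banks 616.2.)

-56.2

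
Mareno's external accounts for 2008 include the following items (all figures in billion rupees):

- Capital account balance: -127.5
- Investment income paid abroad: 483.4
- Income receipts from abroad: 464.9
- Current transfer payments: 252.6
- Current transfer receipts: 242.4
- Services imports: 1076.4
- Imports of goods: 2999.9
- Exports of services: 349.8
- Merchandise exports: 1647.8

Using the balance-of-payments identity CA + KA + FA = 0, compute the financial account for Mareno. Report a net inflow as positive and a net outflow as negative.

Goods balance = 1647.8 - 2999.9 = -1352.1
Services balance = 349.8 - 1076.4 = -726.6
Trade balance (goods + services) = -1352.1 + (-726.6) = -2078.7
Net primary income = 464.9 - 483.4 = -18.5
Net secondary income = 242.4 - 252.6 = -10.2
Current account = -2078.7 + (-18.5) + (-10.2) = -2107.4
Financial account = -(-2107.4 + (-127.5)) = 2234.9

2234.9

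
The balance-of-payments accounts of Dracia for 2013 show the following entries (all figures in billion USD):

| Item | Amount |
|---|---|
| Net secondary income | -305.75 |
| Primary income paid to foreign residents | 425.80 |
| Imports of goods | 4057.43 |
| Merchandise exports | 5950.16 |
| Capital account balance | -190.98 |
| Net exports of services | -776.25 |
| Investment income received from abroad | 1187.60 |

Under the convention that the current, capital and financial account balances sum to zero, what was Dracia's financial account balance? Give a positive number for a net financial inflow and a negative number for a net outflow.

Goods balance = 5950.16 - 4057.43 = 1892.73
Services balance = -776.25
Trade balance (goods + services) = 1892.73 + (-776.25) = 1116.48
Net primary income = 1187.60 - 425.80 = 761.80
Net secondary income = -305.75
Current account = 1116.48 + 761.80 + (-305.75) = 1572.53
Financial account = -(1572.53 + (-190.98)) = -1381.55

-1381.55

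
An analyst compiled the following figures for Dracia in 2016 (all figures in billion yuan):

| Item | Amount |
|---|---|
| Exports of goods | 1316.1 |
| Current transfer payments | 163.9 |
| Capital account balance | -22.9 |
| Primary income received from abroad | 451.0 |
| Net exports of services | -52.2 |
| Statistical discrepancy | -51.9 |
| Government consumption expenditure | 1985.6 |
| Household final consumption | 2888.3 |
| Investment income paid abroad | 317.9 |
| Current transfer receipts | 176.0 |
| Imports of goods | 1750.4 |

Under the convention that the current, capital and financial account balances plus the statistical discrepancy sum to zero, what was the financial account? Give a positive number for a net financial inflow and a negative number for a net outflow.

Goods balance = 1316.1 - 1750.4 = -434.3
Services balance = -52.2
Trade balance (goods + services) = -434.3 + (-52.2) = -486.5
Net primary income = 451.0 - 317.9 = 133.1
Net secondary income = 176.0 - 163.9 = 12.1
Current account = -486.5 + 133.1 + 12.1 = -341.3
Financial account = -(-341.3 + (-22.9) + (-51.9)) = 416.1

416.1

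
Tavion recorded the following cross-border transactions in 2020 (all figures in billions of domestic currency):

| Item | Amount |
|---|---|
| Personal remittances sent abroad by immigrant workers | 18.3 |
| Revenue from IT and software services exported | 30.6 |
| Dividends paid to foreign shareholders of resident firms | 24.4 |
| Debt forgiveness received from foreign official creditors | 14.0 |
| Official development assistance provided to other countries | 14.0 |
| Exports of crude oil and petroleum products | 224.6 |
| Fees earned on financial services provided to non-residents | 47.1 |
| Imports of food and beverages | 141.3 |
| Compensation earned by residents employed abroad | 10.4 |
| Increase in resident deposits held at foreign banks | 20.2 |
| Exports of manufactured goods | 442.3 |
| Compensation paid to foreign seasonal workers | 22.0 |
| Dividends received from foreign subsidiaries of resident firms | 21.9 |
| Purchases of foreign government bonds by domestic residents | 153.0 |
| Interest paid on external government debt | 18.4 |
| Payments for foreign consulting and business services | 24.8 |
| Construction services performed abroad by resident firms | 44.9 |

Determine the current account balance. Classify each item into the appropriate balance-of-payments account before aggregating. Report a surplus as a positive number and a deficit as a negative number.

558.6

Goods: 442.3 - 141.3 + 224.6 = 525.6
Services: 44.9 + 47.1 - 24.8 + 30.6 = 97.8
Primary income: -18.4 + 21.9 - 22.0 + 10.4 - 24.4 = -32.5
Secondary income: -14.0 - 18.3 = -32.3
Current account = 525.6 + 97.8 + (-32.5) + (-32.3) = 558.6
(Excluded from the current account — capital account: debt forgiveness received from foreign official creditors 14.0; financial account: increase in resident deposits held at foreign banks 20.2, purchases of foreign government bonds by domestic residents 153.0.)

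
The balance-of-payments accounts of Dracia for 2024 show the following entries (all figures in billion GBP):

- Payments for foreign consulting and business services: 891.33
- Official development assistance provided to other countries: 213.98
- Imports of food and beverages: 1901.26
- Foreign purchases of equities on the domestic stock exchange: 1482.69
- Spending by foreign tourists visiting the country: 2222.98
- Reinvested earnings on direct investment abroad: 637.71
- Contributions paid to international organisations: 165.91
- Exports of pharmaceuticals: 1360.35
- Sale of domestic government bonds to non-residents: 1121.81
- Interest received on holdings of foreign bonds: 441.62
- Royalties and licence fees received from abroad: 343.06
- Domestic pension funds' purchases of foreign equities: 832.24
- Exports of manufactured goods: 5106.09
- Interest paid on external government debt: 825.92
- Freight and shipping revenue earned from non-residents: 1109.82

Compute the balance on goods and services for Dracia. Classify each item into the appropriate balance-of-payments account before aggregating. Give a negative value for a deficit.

7349.71

Goods: 5106.09 + 1360.35 - 1901.26 = 4565.18
Services: -891.33 + 343.06 + 2222.98 + 1109.82 = 2784.53
Trade balance = 4565.18 + 2784.53 = 7349.71
(Excluded from the trade balance — secondary income: official development assistance provided to other countries 213.98, contributions paid to international organisations 165.91; financial account: foreign purchases of equities on the domestic stock exchange 1482.69, sale of domestic government bonds to non-residents 1121.81, domestic pension funds' purchases of foreign equities 832.24; primary income: reinvested earnings on direct investment abroad 637.71, interest received on holdings of foreign bonds 441.62, interest paid on external government debt 825.92.)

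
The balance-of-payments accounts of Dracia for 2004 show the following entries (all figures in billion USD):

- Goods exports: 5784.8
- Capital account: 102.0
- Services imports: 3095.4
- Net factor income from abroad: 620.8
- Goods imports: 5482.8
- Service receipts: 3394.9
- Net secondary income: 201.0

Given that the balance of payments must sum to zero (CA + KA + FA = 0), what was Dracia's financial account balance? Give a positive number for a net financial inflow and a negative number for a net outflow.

Goods balance = 5784.8 - 5482.8 = 302.0
Services balance = 3394.9 - 3095.4 = 299.5
Trade balance (goods + services) = 302.0 + 299.5 = 601.5
Net primary income = 620.8
Net secondary income = 201.0
Current account = 601.5 + 620.8 + 201.0 = 1423.3
Financial account = -(1423.3 + 102.0) = -1525.3

-1525.3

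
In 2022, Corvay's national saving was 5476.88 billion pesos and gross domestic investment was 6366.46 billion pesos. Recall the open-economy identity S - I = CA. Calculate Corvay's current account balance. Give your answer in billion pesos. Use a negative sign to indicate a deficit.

CA = S - I = 5476.88 - 6366.46 = -889.58

-889.58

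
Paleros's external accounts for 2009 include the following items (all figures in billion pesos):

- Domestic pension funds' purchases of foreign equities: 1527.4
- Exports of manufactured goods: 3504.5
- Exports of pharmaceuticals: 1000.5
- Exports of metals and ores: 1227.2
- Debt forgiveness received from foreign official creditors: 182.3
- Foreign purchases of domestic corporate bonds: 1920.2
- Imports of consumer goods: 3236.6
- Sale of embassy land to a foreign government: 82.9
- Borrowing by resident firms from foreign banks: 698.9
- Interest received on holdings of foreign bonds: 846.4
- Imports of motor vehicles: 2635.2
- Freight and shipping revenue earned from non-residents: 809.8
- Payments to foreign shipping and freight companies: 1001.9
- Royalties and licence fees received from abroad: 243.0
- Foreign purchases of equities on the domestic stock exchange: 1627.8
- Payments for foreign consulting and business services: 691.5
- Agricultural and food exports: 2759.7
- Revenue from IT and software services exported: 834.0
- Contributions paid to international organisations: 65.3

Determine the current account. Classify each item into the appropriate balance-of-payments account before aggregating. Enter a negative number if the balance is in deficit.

Goods: -3236.6 + 3504.5 + 1000.5 + 2759.7 + 1227.2 - 2635.2 = 2620.1
Services: 834.0 - 691.5 + 809.8 + 243.0 - 1001.9 = 193.4
Primary income: 846.4
Secondary income: -65.3
Current account = 2620.1 + 193.4 + 846.4 + (-65.3) = 3594.6
(Excluded from the current account — financial account: domestic pension funds' purchases of foreign equities 1527.4, foreign purchases of domestic corporate bonds 1920.2, borrowing by resident firms from foreign banks 698.9, foreign purchases of equities on the domestic stock exchange 1627.8; capital account: debt forgiveness received from foreign official creditors 182.3, sale of embassy land to a foreign government 82.9.)

3594.6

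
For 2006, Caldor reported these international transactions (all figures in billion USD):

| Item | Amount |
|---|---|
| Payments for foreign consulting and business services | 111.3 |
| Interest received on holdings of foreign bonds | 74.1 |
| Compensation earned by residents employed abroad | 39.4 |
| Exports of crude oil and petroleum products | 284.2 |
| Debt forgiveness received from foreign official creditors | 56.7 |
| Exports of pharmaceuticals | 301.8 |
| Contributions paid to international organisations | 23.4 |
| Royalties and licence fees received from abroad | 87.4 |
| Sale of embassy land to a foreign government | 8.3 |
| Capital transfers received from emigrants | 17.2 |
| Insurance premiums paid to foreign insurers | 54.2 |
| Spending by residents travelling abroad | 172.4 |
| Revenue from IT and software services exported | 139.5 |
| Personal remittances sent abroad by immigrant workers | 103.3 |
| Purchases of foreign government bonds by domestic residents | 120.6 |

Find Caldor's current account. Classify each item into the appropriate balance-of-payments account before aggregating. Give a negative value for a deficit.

Goods: 301.8 + 284.2 = 586.0
Services: -54.2 + 87.4 - 111.3 - 172.4 + 139.5 = -111.0
Primary income: 74.1 + 39.4 = 113.5
Secondary income: -103.3 - 23.4 = -126.7
Current account = 586.0 + (-111.0) + 113.5 + (-126.7) = 461.8
(Excluded from the current account — capital account: debt forgiveness received from foreign official creditors 56.7, sale of embassy land to a foreign government 8.3, capital transfers received from emigrants 17.2; financial account: purchases of foreign government bonds by domestic residents 120.6.)

461.8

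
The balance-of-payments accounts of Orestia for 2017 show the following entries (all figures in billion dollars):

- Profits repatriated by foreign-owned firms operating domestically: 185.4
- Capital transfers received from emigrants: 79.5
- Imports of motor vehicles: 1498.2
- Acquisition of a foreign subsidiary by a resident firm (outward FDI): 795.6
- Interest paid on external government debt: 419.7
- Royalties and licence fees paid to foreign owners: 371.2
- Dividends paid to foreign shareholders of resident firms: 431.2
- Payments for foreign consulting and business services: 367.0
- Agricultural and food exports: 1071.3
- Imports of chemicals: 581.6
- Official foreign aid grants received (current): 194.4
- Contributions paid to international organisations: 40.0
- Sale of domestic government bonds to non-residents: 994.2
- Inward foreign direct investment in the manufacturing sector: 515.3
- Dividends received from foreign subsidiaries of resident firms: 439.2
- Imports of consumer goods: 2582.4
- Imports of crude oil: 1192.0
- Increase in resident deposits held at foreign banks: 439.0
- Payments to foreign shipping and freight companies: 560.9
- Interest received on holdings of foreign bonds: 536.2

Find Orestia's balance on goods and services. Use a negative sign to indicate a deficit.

Goods: -581.6 - 2582.4 + 1071.3 - 1498.2 - 1192.0 = -4782.9
Services: -371.2 - 367.0 - 560.9 = -1299.1
Trade balance = -4782.9 + (-1299.1) = -6082.0
(Excluded from the trade balance — primary income: profits repatriated by foreign-owned firms operating domestically 185.4, interest paid on external government debt 419.7, dividends paid to foreign shareholders of resident firms 431.2, dividends received from foreign subsidiaries of resident firms 439.2, interest received on holdings of foreign bonds 536.2; capital account: capital transfers received from emigrants 79.5; financial account: acquisition of a foreign subsidiary by a resident firm (outward FDI) 795.6, sale of domestic government bonds to non-residents 994.2, inward foreign direct investment in the manufacturing sector 515.3, increase in resident deposits held at foreign banks 439.0; secondary income: official foreign aid grants received (current) 194.4, contributions paid to international organisations 40.0.)

-6082.0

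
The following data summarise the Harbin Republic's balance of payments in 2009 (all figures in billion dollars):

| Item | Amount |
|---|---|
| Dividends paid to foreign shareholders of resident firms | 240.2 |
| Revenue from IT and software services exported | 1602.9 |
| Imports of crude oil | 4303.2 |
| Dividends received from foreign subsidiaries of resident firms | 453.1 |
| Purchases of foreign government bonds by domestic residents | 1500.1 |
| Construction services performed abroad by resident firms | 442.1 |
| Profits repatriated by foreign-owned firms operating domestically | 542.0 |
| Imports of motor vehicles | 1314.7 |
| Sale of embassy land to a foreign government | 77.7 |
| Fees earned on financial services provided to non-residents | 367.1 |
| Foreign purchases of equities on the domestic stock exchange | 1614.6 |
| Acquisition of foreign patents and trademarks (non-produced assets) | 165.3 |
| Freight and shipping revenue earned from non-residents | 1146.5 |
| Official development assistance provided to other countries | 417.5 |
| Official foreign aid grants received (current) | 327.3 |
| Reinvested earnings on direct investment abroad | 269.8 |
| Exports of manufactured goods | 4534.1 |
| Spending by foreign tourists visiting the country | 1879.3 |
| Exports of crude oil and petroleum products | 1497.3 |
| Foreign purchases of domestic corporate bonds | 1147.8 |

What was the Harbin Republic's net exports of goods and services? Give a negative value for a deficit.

5851.4

Goods: -4303.2 - 1314.7 + 1497.3 + 4534.1 = 413.5
Services: 367.1 + 1146.5 + 1602.9 + 442.1 + 1879.3 = 5437.9
Trade balance = 413.5 + 5437.9 = 5851.4
(Excluded from the trade balance — primary income: dividends paid to foreign shareholders of resident firms 240.2, dividends received from foreign subsidiaries of resident firms 453.1, profits repatriated by foreign-owned firms operating domestically 542.0, reinvested earnings on direct investment abroad 269.8; financial account: purchases of foreign government bonds by domestic residents 1500.1, foreign purchases of equities on the domestic stock exchange 1614.6, foreign purchases of domestic corporate bonds 1147.8; capital account: sale of embassy land to a foreign government 77.7, acquisition of foreign patents and trademarks (non-produced assets) 165.3; secondary income: official development assistance provided to other countries 417.5, official foreign aid grants received (current) 327.3.)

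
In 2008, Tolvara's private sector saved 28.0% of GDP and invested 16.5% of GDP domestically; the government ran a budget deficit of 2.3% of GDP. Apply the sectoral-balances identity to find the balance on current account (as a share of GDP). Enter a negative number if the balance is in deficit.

9.2

By the sectoral-balances identity, CA = (S_private - I) + (T - G).
Private balance = 28.0 - 16.5 = 11.5
Government balance (T - G) = -2.3
CA = 11.5 + (-2.3) = 9.2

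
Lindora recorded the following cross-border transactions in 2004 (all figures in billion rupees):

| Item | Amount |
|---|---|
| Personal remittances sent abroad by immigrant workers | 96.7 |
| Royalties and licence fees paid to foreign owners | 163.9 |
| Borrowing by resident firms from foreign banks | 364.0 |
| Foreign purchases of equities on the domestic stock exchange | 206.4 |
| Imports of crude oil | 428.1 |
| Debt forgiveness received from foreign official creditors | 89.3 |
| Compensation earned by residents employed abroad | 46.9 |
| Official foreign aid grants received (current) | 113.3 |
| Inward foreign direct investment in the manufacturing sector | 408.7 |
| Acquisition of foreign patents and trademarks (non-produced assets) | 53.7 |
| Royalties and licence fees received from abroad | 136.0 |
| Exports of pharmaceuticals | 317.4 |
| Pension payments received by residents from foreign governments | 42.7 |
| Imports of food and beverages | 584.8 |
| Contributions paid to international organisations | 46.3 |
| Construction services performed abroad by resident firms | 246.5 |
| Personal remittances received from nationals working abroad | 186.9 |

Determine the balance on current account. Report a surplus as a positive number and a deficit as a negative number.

Goods: -428.1 + 317.4 - 584.8 = -695.5
Services: 246.5 - 163.9 + 136.0 = 218.6
Primary income: 46.9
Secondary income: 113.3 - 46.3 + 186.9 + 42.7 - 96.7 = 199.9
Current account = (-695.5) + 218.6 + 46.9 + 199.9 = -230.1
(Excluded from the current account — financial account: borrowing by resident firms from foreign banks 364.0, foreign purchases of equities on the domestic stock exchange 206.4, inward foreign direct investment in the manufacturing sector 408.7; capital account: debt forgiveness received from foreign official creditors 89.3, acquisition of foreign patents and trademarks (non-produced assets) 53.7.)

-230.1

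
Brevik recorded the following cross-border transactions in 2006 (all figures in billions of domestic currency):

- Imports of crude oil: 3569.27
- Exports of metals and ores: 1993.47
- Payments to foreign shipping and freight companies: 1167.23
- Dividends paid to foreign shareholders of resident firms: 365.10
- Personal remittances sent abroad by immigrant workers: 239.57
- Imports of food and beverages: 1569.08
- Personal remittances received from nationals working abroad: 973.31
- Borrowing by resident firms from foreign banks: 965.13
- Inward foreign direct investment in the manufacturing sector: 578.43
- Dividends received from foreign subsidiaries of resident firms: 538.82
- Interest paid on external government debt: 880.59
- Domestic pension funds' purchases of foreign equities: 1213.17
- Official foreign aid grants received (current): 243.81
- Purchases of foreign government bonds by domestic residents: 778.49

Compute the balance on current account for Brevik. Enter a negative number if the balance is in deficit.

Goods: -1569.08 - 3569.27 + 1993.47 = -3144.88
Services: -1167.23
Primary income: 538.82 - 365.10 - 880.59 = -706.87
Secondary income: 973.31 + 243.81 - 239.57 = 977.55
Current account = (-3144.88) + (-1167.23) + (-706.87) + 977.55 = -4041.43
(Excluded from the current account — financial account: borrowing by resident firms from foreign banks 965.13, inward foreign direct investment in the manufacturing sector 578.43, domestic pension funds' purchases of foreign equities 1213.17, purchases of foreign government bonds by domestic residents 778.49.)

-4041.43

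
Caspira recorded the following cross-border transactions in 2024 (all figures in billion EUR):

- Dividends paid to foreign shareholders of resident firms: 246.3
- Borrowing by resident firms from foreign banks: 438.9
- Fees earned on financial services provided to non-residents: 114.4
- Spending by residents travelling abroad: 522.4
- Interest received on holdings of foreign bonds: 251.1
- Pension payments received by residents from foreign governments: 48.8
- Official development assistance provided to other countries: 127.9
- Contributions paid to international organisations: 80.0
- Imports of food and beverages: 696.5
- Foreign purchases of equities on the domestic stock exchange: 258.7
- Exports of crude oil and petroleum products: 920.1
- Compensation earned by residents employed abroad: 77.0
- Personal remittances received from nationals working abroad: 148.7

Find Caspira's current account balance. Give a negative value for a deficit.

Goods: -696.5 + 920.1 = 223.6
Services: -522.4 + 114.4 = -408.0
Primary income: -246.3 + 77.0 + 251.1 = 81.8
Secondary income: 148.7 + 48.8 - 80.0 - 127.9 = -10.4
Current account = 223.6 + (-408.0) + 81.8 + (-10.4) = -113.0
(Excluded from the current account — financial account: borrowing by resident firms from foreign banks 438.9, foreign purchases of equities on the domestic stock exchange 258.7.)

-113.0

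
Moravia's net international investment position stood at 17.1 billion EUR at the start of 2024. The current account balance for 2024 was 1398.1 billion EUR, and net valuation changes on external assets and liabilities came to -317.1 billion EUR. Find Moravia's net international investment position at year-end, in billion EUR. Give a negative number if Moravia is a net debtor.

Change in NIIP = current account + net valuation change = 1398.1 + (-317.1) = 1081.0
End-of-year NIIP = 17.1 + 1081.0 = 1098.1

1098.1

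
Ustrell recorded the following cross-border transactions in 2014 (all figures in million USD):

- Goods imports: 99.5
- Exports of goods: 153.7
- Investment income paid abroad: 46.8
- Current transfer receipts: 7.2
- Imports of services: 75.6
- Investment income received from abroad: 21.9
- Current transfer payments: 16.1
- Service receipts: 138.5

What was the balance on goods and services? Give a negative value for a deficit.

117.1

Goods balance = 153.7 - 99.5 = 54.2
Services balance = 138.5 - 75.6 = 62.9
Trade balance (goods + services) = 54.2 + 62.9 = 117.1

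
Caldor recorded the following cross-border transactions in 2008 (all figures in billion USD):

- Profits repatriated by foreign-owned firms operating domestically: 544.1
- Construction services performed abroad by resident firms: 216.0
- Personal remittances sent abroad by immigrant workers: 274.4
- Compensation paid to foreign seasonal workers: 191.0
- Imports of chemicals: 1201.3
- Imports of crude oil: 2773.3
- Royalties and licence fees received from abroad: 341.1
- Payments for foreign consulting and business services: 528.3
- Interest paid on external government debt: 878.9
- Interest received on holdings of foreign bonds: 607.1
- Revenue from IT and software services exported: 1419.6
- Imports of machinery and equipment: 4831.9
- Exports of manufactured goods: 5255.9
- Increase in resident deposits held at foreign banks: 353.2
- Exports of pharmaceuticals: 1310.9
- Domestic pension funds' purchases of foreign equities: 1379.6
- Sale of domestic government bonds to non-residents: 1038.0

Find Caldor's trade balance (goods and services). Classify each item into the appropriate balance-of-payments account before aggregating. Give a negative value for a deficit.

Goods: -2773.3 - 1201.3 - 4831.9 + 5255.9 + 1310.9 = -2239.7
Services: 216.0 + 341.1 + 1419.6 - 528.3 = 1448.4
Trade balance = -2239.7 + 1448.4 = -791.3
(Excluded from the trade balance — primary income: profits repatriated by foreign-owned firms operating domestically 544.1, compensation paid to foreign seasonal workers 191.0, interest paid on external government debt 878.9, interest received on holdings of foreign bonds 607.1; secondary income: personal remittances sent abroad by immigrant workers 274.4; financial account: increase in resident deposits held at foreign banks 353.2, domestic pension funds' purchases of foreign equities 1379.6, sale of domestic government bonds to non-residents 1038.0.)

-791.3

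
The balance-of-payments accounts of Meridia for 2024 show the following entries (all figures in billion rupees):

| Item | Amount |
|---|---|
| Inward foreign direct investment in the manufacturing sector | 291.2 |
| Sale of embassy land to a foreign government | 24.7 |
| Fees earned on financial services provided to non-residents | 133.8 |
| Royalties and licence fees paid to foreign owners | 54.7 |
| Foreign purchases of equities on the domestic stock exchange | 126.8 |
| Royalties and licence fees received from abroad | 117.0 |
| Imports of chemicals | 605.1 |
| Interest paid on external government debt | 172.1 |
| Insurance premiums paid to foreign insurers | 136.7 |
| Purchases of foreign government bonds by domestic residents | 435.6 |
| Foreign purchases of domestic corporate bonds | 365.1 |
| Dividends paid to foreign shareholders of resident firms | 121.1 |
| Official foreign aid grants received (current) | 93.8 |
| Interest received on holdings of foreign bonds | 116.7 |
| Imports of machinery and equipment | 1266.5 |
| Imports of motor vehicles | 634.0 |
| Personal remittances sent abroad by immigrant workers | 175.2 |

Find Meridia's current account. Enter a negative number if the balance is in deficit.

-2704.1

Goods: -634.0 - 605.1 - 1266.5 = -2505.6
Services: -136.7 + 117.0 - 54.7 + 133.8 = 59.4
Primary income: 116.7 - 172.1 - 121.1 = -176.5
Secondary income: -175.2 + 93.8 = -81.4
Current account = (-2505.6) + 59.4 + (-176.5) + (-81.4) = -2704.1
(Excluded from the current account — financial account: inward foreign direct investment in the manufacturing sector 291.2, foreign purchases of equities on the domestic stock exchange 126.8, purchases of foreign government bonds by domestic residents 435.6, foreign purchases of domestic corporate bonds 365.1; capital account: sale of embassy land to a foreign government 24.7.)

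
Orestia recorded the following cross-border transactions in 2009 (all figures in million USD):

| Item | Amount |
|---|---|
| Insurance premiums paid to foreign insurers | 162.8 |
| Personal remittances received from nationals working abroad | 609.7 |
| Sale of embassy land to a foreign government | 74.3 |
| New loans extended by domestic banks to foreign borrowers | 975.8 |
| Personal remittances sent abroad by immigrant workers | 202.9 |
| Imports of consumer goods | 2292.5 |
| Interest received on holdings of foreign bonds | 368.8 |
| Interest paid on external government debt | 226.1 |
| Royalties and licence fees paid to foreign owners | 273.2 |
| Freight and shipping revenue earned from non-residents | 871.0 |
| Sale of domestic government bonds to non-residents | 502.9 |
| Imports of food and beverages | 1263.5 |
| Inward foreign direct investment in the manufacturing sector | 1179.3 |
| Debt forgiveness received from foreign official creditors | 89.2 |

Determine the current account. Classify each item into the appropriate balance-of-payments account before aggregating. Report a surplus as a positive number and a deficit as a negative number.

-2571.5

Goods: -1263.5 - 2292.5 = -3556.0
Services: -162.8 - 273.2 + 871.0 = 435.0
Primary income: 368.8 - 226.1 = 142.7
Secondary income: -202.9 + 609.7 = 406.8
Current account = (-3556.0) + 435.0 + 142.7 + 406.8 = -2571.5
(Excluded from the current account — capital account: sale of embassy land to a foreign government 74.3, debt forgiveness received from foreign official creditors 89.2; financial account: new loans extended by domestic banks to foreign borrowers 975.8, sale of domestic government bonds to non-residents 502.9, inward foreign direct investment in the manufacturing sector 1179.3.)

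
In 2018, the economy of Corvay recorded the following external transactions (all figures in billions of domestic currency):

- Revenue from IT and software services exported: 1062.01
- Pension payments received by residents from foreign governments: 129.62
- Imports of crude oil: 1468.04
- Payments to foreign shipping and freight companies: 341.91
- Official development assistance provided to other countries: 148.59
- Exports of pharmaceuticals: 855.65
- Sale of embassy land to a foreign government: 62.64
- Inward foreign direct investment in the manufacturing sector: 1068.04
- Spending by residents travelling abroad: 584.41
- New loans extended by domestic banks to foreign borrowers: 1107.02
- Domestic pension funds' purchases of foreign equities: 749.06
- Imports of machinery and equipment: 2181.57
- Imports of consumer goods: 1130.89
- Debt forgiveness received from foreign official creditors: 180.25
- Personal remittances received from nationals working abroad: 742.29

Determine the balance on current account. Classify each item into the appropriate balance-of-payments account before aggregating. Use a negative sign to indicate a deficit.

Goods: -1130.89 - 2181.57 + 855.65 - 1468.04 = -3924.85
Services: -584.41 + 1062.01 - 341.91 = 135.69
Secondary income: -148.59 + 742.29 + 129.62 = 723.32
Current account = (-3924.85) + 135.69 + 723.32 = -3065.84
(Excluded from the current account — capital account: sale of embassy land to a foreign government 62.64, debt forgiveness received from foreign official creditors 180.25; financial account: inward foreign direct investment in the manufacturing sector 1068.04, new loans extended by domestic banks to foreign borrowers 1107.02, domestic pension funds' purchases of foreign equities 749.06.)

-3065.84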